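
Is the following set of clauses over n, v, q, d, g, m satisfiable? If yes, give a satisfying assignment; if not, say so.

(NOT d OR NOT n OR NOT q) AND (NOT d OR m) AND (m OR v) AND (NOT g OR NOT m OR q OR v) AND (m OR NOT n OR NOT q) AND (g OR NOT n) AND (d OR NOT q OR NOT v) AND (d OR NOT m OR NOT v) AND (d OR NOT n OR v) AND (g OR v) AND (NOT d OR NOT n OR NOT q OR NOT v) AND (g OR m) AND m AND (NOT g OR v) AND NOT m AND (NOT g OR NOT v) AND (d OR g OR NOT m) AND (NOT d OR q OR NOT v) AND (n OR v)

No satisfying assignment exists.

Case m = True:
  Clause (NOT m) is falsified — contradiction.
Case m = False:
  Clause (m) is falsified — contradiction.
Both cases fail, so the formula is unsatisfiable.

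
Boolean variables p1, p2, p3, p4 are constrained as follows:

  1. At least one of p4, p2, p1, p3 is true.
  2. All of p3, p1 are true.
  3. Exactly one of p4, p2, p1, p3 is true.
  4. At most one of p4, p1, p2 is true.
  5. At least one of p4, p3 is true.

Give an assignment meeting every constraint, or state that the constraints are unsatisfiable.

Unsatisfiable — no assignment works.

Case p1 = True:
  (2) forces p3 = True.
  Constraint (3) is violated (p1=T, p3=T) — contradiction.
Case p1 = False:
  Constraint (2) is violated (p1=F) — contradiction.
Both cases fail — unsatisfiable.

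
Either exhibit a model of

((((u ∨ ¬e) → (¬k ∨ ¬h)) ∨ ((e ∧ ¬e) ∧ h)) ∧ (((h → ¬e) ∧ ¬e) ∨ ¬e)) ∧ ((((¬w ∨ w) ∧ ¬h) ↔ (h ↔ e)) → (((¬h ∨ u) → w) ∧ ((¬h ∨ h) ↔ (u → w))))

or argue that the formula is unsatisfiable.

h: True, w: True, e: False, k: False, u: True

  (((u ∨ ¬e) → (¬k ∨ ¬h)) ∨ ((e ∧ ¬e) ∧ h)) ∧ (((h → ¬e) ∧ ¬e) ∨ ¬e) = True
    ((u ∨ ¬e) → (¬k ∨ ¬h)) ∨ ((e ∧ ¬e) ∧ h) = True
      (u ∨ ¬e) → (¬k ∨ ¬h) = True
        u ∨ ¬e = True
          ¬e = True
        ¬k ∨ ¬h = True
          ¬k = True
          ¬h = False
      (e ∧ ¬e) ∧ h = False
        e ∧ ¬e = False
          ¬e = True
    ((h → ¬e) ∧ ¬e) ∨ ¬e = True
      (h → ¬e) ∧ ¬e = True
        h → ¬e = True
          ¬e = True
        ¬e = True
      ¬e = True
  (((¬w ∨ w) ∧ ¬h) ↔ (h ↔ e)) → (((¬h ∨ u) → w) ∧ ((¬h ∨ h) ↔ (u → w))) = True
    ((¬w ∨ w) ∧ ¬h) ↔ (h ↔ e) = True
      (¬w ∨ w) ∧ ¬h = False
        ¬w ∨ w = True
          ¬w = False
        ¬h = False
      h ↔ e = False
    ((¬h ∨ u) → w) ∧ ((¬h ∨ h) ↔ (u → w)) = True
      (¬h ∨ u) → w = True
        ¬h ∨ u = True
          ¬h = False
      (¬h ∨ h) ↔ (u → w) = True
        ¬h ∨ h = True
          ¬h = False
        u → w = True
Both conjuncts True, so the formula holds.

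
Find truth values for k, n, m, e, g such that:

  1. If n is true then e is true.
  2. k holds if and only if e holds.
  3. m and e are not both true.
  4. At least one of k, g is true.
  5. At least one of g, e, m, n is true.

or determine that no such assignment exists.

k: True, n: False, m: False, e: True, g: False

  (1) n=F ⇒ e: vacuous ✓
  (2) k=T, e=T — same ✓
  (3) m=F, e=T — not both ✓
  (4) {k, g}: 1 true — at least one ✓
  (5) {g, e, m, n}: 1 true — at least one ✓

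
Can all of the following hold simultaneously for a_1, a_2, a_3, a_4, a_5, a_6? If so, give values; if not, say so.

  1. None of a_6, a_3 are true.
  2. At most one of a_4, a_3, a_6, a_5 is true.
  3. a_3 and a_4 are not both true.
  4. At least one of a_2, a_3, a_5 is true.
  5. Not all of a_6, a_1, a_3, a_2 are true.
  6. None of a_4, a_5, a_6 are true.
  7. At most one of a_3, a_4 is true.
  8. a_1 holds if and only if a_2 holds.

a_1 = True, a_2 = True, a_3 = False, a_4 = False, a_5 = False, a_6 = False

  (1) {a_6, a_3}: 0 true — none ✓
  (2) {a_4, a_3, a_6, a_5}: 0 true — at most one ✓
  (3) a_3=F, a_4=F — not both ✓
  (4) {a_2, a_3, a_5}: 1 true — at least one ✓
  (5) {a_6, a_1, a_3, a_2}: 2/4 true — not all ✓
  (6) {a_4, a_5, a_6}: 0 true — none ✓
  (7) {a_3, a_4}: 0 true — at most one ✓
  (8) a_1=T, a_2=T — same ✓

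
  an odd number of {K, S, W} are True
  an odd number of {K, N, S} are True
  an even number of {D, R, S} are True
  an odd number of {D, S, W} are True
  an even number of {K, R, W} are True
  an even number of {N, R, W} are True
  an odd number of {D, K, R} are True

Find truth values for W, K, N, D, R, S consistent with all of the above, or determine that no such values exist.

Unsatisfiable — no assignment works.

Adding constraints 2, 4, 6, 7 mod 2: every variable appears an even number of times on the left, so the left side is 0.
But the right sides sum to 1 (mod 2). 0 ≠ 1 — the system is inconsistent.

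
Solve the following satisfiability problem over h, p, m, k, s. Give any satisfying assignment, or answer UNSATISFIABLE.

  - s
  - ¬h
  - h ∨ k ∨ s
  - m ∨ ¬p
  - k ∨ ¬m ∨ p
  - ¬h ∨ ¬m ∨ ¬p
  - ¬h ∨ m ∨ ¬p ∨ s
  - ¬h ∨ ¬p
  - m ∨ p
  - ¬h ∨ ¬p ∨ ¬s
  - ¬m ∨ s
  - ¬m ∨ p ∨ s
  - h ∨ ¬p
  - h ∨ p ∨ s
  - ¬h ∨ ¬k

Unit clause (s) forces s = True.
Unit clause (¬h) forces h = False.
In (h ∨ ¬p) only ¬p is left, so p = False.
In (m ∨ p) only m is left, so m = True.
In (k ∨ ¬m ∨ p) only k is left, so k = True.
All clauses satisfied.

h = False, p = False, m = True, k = True, s = True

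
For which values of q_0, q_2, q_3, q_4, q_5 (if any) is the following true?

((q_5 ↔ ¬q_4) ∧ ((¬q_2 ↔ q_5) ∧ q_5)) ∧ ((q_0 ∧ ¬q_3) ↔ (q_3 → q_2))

q_0 = True; q_2 = False; q_3 = True; q_4 = False; q_5 = True

  (q_5 ↔ ¬q_4) ∧ ((¬q_2 ↔ q_5) ∧ q_5) = True
    q_5 ↔ ¬q_4 = True
      ¬q_4 = True
    (¬q_2 ↔ q_5) ∧ q_5 = True
      ¬q_2 ↔ q_5 = True
        ¬q_2 = True
  (q_0 ∧ ¬q_3) ↔ (q_3 → q_2) = True
    q_0 ∧ ¬q_3 = False
      ¬q_3 = False
    q_3 → q_2 = False
Both conjuncts True, so the formula holds.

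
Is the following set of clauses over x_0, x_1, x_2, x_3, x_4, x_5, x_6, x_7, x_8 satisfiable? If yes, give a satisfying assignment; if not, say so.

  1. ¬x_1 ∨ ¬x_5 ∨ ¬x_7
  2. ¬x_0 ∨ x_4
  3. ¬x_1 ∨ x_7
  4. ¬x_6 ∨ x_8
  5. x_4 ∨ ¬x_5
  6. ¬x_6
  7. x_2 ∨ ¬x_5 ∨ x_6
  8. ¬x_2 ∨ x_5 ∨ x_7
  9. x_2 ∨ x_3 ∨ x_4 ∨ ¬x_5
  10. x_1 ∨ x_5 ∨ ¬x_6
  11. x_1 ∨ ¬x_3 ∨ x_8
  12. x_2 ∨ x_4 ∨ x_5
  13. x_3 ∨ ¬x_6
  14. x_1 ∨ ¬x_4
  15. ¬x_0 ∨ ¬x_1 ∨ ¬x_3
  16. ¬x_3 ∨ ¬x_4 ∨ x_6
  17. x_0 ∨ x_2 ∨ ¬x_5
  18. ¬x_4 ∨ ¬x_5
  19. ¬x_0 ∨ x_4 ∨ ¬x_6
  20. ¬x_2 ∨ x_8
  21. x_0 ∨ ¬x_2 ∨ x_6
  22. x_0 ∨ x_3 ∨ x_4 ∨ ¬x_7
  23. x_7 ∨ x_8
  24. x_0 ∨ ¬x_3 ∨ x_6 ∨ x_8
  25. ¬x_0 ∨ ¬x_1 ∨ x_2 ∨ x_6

Unit clause (¬x_6) forces x_6 = False.
Set x_0 = False.
  then (x_0 ∨ ¬x_2 ∨ x_6) forces x_2 = False.
  then (x_2 ∨ ¬x_5 ∨ x_6) forces x_5 = False.
  then (x_2 ∨ x_4 ∨ x_5) forces x_4 = True.
  then (x_1 ∨ ¬x_4) forces x_1 = True.
  then (¬x_3 ∨ ¬x_4 ∨ x_6) forces x_3 = False.
  then (¬x_1 ∨ x_7) forces x_7 = True.
Set x_8 = True.
All clauses satisfied.

x_0 = False; x_1 = True; x_2 = False; x_3 = False; x_4 = True; x_5 = False; x_6 = False; x_7 = True; x_8 = True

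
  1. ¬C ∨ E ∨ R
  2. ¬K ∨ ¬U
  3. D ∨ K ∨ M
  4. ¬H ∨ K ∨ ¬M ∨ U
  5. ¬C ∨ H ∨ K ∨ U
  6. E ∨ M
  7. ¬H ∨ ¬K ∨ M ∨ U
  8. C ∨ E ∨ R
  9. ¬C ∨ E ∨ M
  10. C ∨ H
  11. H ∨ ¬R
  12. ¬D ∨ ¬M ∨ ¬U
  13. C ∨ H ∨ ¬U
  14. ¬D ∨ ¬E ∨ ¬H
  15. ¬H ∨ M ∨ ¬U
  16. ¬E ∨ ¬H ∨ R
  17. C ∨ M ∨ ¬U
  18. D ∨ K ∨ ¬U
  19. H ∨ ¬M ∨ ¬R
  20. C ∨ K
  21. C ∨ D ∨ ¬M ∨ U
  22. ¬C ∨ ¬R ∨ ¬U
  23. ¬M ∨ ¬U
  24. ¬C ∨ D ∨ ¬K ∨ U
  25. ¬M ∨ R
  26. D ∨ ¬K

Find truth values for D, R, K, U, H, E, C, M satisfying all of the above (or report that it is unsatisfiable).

Set D = True.
Set R = True.
  then (H ∨ ¬R) forces H = True.
  then (¬D ∨ ¬E ∨ ¬H) forces E = False.
  then (E ∨ M) forces M = True.
  then (¬D ∨ ¬M ∨ ¬U) forces U = False.
  then (¬H ∨ K ∨ ¬M ∨ U) forces K = True.
Set C = True.
All clauses satisfied.

D = True, R = True, K = True, U = False, H = True, E = False, C = True, M = True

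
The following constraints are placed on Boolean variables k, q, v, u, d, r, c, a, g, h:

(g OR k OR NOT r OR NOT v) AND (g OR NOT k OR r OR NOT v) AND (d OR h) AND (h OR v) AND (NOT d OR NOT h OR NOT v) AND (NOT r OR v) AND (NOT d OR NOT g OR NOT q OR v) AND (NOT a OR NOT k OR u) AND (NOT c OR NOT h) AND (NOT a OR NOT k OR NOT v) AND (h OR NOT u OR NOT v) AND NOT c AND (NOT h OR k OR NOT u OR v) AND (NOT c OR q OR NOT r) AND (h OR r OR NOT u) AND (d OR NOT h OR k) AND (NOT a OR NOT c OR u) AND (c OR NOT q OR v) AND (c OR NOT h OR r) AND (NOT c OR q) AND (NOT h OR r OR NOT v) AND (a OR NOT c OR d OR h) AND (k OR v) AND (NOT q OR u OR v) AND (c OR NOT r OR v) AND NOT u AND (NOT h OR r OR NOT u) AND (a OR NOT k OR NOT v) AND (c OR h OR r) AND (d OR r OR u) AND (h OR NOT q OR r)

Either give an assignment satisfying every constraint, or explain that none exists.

Unit clause (NOT c) forces c = False.
Unit clause (NOT u) forces u = False.
Try k = True:
  (NOT a OR NOT k OR u) forces a = False.
  (a OR NOT k OR NOT v) forces v = False.
  (h OR v) forces h = True.
  (NOT r OR v) forces r = False.
  clause (c OR NOT h OR r) is falsified — backtrack.
So k = False.
  then (k OR v) forces v = True.
Set q = False.
Set d = True.
  then (NOT d OR NOT h OR NOT v) forces h = False.
  then (c OR h OR r) forces r = True.
  then (g OR k OR NOT r OR NOT v) forces g = True.
Set a = False.
All clauses satisfied.

k: False; q: False; v: True; u: False; d: True; r: True; c: False; a: False; g: True; h: False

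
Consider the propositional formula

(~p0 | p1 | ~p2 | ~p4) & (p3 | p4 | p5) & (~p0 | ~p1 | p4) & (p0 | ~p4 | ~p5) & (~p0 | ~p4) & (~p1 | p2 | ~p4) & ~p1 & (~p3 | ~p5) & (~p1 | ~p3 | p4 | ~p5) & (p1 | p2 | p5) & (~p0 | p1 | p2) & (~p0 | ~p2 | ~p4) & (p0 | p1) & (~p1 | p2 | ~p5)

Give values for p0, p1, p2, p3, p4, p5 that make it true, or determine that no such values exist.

p0: True, p1: False, p2: True, p3: False, p4: False, p5: True

Unit clause (~p1) forces p1 = False.
In (p0 | p1) only p0 is left, so p0 = True.
In (~p0 | ~p4) only ~p4 is left, so p4 = False.
In (~p0 | p1 | p2) only p2 is left, so p2 = True.
Set p3 = False.
  then (p3 | p4 | p5) forces p5 = True.
All clauses satisfied.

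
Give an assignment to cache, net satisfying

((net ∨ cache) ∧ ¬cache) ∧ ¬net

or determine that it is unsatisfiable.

No satisfying assignment exists.

Case cache = True: the conjunct ¬cache is False.
Case cache = False: the formula simplifies to net ∧ ¬net.
  net = True: the conjunct ¬net is False.
  net = False: the conjunct net is False.
Both cases fail — unsatisfiable.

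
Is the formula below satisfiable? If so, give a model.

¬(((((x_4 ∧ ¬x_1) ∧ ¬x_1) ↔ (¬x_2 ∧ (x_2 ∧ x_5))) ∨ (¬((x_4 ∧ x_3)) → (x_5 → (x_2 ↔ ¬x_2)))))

x_1: False; x_2: True; x_3: False; x_4: True; x_5: True

  ¬(((((x_4 ∧ ¬x_1) ∧ ¬x_1) ↔ (¬x_2 ∧ (x_2 ∧ x_5))) ∨ (¬((x_4 ∧ x_3)) → (x_5 → (x_2 ↔ ¬x_2))))) = True
    (((x_4 ∧ ¬x_1) ∧ ¬x_1) ↔ (¬x_2 ∧ (x_2 ∧ x_5))) ∨ (¬((x_4 ∧ x_3)) → (x_5 → (x_2 ↔ ¬x_2))) = False
      ((x_4 ∧ ¬x_1) ∧ ¬x_1) ↔ (¬x_2 ∧ (x_2 ∧ x_5)) = False
        (x_4 ∧ ¬x_1) ∧ ¬x_1 = True
          x_4 ∧ ¬x_1 = True
            ¬x_1 = True
          ¬x_1 = True
        ¬x_2 ∧ (x_2 ∧ x_5) = False
          ¬x_2 = False
          x_2 ∧ x_5 = True
      ¬((x_4 ∧ x_3)) → (x_5 → (x_2 ↔ ¬x_2)) = False
        ¬((x_4 ∧ x_3)) = True
          x_4 ∧ x_3 = False
        x_5 → (x_2 ↔ ¬x_2) = False
          x_2 ↔ ¬x_2 = False
            ¬x_2 = False
The formula evaluates to True.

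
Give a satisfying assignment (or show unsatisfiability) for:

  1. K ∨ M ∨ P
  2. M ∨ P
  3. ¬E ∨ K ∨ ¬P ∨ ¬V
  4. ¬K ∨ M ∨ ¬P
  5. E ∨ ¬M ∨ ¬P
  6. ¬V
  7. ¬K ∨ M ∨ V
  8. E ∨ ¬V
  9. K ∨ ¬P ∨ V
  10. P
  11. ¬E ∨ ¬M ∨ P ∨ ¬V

Unit clause (¬V) forces V = False.
Unit clause (P) forces P = True.
In (K ∨ ¬P ∨ V) only K is left, so K = True.
In (¬K ∨ M ∨ ¬P) only M is left, so M = True.
In (E ∨ ¬M ∨ ¬P) only E is left, so E = True.
All clauses satisfied.

K = True, V = False, M = True, E = True, P = True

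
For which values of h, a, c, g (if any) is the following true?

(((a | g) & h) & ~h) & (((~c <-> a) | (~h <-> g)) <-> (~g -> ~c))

Case h = True: the conjunct ~h is False.
Case h = False: the conjunct h is False.
Both cases fail — unsatisfiable.

Unsatisfiable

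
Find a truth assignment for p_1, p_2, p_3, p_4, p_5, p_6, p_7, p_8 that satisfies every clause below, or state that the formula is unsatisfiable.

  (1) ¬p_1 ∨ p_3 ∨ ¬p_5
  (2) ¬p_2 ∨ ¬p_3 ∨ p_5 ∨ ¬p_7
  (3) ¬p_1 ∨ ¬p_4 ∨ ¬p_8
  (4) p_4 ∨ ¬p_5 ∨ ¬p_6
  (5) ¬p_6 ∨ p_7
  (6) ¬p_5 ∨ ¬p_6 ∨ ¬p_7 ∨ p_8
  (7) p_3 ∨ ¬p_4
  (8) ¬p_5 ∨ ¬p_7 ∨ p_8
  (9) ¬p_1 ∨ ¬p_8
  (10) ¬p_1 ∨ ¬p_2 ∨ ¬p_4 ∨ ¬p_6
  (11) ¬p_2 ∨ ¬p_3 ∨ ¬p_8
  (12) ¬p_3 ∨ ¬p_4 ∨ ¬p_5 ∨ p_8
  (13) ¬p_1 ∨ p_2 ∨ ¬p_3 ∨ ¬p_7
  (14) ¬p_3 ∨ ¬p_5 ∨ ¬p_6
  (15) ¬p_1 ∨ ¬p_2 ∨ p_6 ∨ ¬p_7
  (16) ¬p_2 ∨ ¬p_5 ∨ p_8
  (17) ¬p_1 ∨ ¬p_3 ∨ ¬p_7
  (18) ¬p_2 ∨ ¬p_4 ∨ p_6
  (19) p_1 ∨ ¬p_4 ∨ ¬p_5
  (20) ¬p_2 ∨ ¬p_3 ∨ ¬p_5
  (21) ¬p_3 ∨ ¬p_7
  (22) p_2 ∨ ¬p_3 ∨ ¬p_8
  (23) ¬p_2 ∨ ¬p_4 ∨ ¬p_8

p_1=F, p_2=T, p_3=F, p_4=F, p_5=F, p_6=F, p_7=T, p_8=T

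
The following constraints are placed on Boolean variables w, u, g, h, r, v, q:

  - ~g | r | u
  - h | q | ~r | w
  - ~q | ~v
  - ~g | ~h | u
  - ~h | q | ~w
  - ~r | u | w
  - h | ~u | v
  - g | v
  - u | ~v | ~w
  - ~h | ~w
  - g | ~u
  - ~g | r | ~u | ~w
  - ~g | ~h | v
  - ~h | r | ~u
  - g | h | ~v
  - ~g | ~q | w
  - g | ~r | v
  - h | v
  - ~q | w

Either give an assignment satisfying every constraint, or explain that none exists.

w=T, u=T, g=T, h=F, r=T, v=T, q=F

Set w = True.
  then (~h | ~w) forces h = False.
  then (h | v) forces v = True.
  then (~q | ~v) forces q = False.
  then (u | ~v | ~w) forces u = True.
  then (g | ~u) forces g = True.
  then (~g | r | ~u | ~w) forces r = True.
All clauses satisfied.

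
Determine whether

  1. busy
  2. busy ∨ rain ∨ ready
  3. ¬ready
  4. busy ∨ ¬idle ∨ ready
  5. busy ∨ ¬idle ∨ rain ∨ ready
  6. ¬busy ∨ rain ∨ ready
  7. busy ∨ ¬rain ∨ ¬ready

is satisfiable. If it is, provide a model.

Unit clause (busy) forces busy = True.
Unit clause (¬ready) forces ready = False.
In (¬busy ∨ rain ∨ ready) only rain is left, so rain = True.
Set idle = True.
Check each clause:
  (busy): busy holds.
  (busy ∨ rain ∨ ready): busy holds.
  (¬ready): ¬ready holds.
  (busy ∨ ¬idle ∨ ready): busy holds.
  (busy ∨ ¬idle ∨ rain ∨ ready): busy holds.
  (¬busy ∨ rain ∨ ready): rain holds.
  (busy ∨ ¬rain ∨ ¬ready): busy holds.
All clauses satisfied.

idle=T, rain=T, ready=F, busy=T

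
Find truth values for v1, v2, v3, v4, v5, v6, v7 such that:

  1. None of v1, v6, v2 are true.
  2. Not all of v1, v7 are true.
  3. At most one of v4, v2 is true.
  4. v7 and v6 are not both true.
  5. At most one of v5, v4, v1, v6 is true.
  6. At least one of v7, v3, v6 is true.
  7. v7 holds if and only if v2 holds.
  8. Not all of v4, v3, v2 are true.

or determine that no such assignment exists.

v1 = False; v2 = False; v3 = True; v4 = False; v5 = False; v6 = False; v7 = False

  (1) {v1, v6, v2}: 0 true — none ✓
  (2) {v1, v7}: 0/2 true — not all ✓
  (3) {v4, v2}: 0 true — at most one ✓
  (4) v7=F, v6=F — not both ✓
  (5) {v5, v4, v1, v6}: 0 true — at most one ✓
  (6) {v7, v3, v6}: 1 true — at least one ✓
  (7) v7=F, v2=F — same ✓
  (8) {v4, v3, v2}: 1/3 true — not all ✓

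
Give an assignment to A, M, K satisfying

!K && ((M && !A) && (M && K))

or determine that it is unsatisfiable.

UNSATISFIABLE

Case K = True: the conjunct !K is False.
Case K = False: the conjunct K is False.
Both cases fail — unsatisfiable.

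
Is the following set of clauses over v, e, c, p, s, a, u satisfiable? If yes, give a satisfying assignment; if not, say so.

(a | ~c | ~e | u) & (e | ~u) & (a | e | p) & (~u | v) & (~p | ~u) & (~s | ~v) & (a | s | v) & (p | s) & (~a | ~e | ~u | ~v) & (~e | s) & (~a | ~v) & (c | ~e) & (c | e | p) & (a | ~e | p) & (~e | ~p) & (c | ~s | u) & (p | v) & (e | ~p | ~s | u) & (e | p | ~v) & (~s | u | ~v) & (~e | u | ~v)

Set v = True.
  then (~s | ~v) forces s = False.
  then (p | s) forces p = True.
  then (~e | s) forces e = False.
  then (~a | ~v) forces a = False.
  then (e | ~u) forces u = False.
Set c = True.
All clauses satisfied.

v: True; e: False; c: True; p: True; s: False; a: False; u: False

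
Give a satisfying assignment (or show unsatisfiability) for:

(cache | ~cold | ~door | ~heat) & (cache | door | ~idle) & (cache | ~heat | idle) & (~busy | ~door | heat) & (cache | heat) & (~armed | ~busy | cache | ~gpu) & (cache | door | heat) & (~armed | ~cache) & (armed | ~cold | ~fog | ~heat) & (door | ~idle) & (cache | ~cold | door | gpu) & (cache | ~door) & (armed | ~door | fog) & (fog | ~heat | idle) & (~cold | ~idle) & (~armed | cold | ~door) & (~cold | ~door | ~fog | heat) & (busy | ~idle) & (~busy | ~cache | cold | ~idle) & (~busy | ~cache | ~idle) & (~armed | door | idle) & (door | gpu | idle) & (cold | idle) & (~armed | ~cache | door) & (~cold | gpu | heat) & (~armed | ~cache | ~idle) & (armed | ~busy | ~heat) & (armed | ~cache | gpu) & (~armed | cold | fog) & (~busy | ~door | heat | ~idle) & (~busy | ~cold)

Set idle = False.
  then (cold | idle) forces cold = True.
  then (~busy | ~cold) forces busy = False.
Try armed = True:
  (~armed | ~cache) forces cache = False.
  (cache | ~heat | idle) forces heat = False.
  clause (cache | heat) is falsified — backtrack.
So armed = False.
Try gpu = False:
  (door | gpu | idle) forces door = True.
  (cache | ~door) forces cache = True.
  clause (armed | ~cache | gpu) is falsified — backtrack.
So gpu = True.
Set heat = False.
  then (cache | heat) forces cache = True.
Set door = False.
Set fog = True.
All clauses satisfied.

idle = False, armed = False, gpu = True, cold = True, heat = False, door = False, busy = False, cache = True, fog = True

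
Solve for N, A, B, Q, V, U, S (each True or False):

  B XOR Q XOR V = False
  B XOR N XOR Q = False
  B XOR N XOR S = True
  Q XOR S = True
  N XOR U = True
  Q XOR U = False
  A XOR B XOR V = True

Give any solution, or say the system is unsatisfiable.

N = False, A = False, B = True, Q = True, V = False, U = True, S = False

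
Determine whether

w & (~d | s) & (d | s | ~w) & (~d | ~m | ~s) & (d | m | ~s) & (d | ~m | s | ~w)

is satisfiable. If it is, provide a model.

Unit clause (w) forces w = True.
Set m = True.
Try d = True:
  (~d | s) forces s = True.
  clause (~d | ~m | ~s) is falsified — backtrack.
So d = False.
  then (d | s | ~w) forces s = True.
All clauses satisfied.

m = True, d = False, s = True, w = True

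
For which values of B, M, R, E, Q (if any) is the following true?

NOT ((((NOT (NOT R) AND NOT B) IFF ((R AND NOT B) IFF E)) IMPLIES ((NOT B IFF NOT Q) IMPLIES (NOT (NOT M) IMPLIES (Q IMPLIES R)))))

B=T, M=T, R=F, E=T, Q=T

  NOT ((((NOT (NOT R) AND NOT B) IFF ((R AND NOT B) IFF E)) IMPLIES ((NOT B IFF NOT Q) IMPLIES (NOT (NOT M) IMPLIES (Q IMPLIES R))))) = True
    ((NOT (NOT R) AND NOT B) IFF ((R AND NOT B) IFF E)) IMPLIES ((NOT B IFF NOT Q) IMPLIES (NOT (NOT M) IMPLIES (Q IMPLIES R))) = False
      (NOT (NOT R) AND NOT B) IFF ((R AND NOT B) IFF E) = True
        NOT (NOT R) AND NOT B = False
          NOT (NOT R) = False
            NOT R = True
          NOT B = False
        (R AND NOT B) IFF E = False
          R AND NOT B = False
            NOT B = False
      (NOT B IFF NOT Q) IMPLIES (NOT (NOT M) IMPLIES (Q IMPLIES R)) = False
        NOT B IFF NOT Q = True
          NOT B = False
          NOT Q = False
        NOT (NOT M) IMPLIES (Q IMPLIES R) = False
          NOT (NOT M) = True
            NOT M = False
          Q IMPLIES R = False
The formula evaluates to True.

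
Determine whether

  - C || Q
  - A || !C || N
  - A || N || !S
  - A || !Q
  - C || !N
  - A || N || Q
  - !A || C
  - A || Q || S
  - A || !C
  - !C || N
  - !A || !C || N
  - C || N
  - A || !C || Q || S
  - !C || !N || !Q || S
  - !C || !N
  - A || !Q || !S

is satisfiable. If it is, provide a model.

Case N = True:
  (C || !N) forces C = True.
  Clause (!C || !N) is falsified — contradiction.
Case N = False:
  (!C || N) forces C = False.
  Clause (C || N) is falsified — contradiction.
Both cases fail, so the formula is unsatisfiable.

The formula is unsatisfiable.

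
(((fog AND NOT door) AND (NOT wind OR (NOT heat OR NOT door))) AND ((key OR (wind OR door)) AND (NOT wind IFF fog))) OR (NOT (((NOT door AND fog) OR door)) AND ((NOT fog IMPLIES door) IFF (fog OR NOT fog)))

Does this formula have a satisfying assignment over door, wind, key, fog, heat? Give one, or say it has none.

door: False; wind: False; key: True; fog: True; heat: True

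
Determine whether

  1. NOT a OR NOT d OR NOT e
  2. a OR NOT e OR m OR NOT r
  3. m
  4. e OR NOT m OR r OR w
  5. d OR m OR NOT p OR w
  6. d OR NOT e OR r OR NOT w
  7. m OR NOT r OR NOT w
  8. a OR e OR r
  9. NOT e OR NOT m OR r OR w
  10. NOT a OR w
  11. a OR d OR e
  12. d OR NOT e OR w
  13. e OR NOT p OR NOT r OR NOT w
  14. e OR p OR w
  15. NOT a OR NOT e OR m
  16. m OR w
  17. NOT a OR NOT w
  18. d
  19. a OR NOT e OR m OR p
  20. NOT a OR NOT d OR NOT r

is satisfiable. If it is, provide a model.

Unit clause (m) forces m = True.
Unit clause (d) forces d = True.
Set r = True.
  then (NOT a OR NOT d OR NOT r) forces a = False.
Set e = True.
Set p = True.
Set w = True.
All clauses satisfied.

d: True, r: True, a: False, m: True, e: True, p: True, w: True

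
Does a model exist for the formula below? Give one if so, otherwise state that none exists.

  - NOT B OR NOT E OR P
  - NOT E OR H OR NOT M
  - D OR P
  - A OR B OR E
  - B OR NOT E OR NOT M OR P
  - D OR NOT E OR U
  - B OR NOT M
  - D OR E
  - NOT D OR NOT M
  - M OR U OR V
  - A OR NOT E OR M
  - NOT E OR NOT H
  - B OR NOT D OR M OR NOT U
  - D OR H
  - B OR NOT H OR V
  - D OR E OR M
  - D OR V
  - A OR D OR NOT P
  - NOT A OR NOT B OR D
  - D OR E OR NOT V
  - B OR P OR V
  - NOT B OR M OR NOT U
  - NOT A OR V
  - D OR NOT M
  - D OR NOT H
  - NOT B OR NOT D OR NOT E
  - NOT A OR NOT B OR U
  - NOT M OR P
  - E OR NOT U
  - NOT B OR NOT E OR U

H=T; P=F; B=T; A=F; U=F; V=T; D=T; E=F; M=F

Set H = True.
  then (NOT E OR NOT H) forces E = False.
  then (D OR NOT H) forces D = True.
  then (E OR NOT U) forces U = False.
  then (NOT D OR NOT M) forces M = False.
  then (M OR U OR V) forces V = True.
Set P = False.
Set B = True.
  then (NOT A OR NOT B OR U) forces A = False.
All clauses satisfied.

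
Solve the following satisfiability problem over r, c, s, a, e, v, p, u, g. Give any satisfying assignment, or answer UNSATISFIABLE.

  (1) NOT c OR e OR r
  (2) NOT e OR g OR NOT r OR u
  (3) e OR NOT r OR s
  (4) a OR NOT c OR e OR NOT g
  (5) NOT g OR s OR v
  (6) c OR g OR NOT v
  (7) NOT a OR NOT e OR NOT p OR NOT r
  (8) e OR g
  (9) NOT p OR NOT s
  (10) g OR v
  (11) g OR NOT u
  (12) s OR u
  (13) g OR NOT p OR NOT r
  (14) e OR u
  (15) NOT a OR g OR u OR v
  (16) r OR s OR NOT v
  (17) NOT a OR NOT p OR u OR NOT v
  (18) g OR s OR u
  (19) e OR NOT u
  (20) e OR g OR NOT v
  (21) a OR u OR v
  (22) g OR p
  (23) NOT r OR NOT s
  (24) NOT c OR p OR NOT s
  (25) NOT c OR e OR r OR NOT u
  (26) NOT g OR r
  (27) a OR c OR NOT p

r: True; c: False; s: False; a: False; e: True; v: True; p: False; u: True; g: True

Set r = True.
  then (NOT r OR NOT s) forces s = False.
  then (e OR NOT r OR s) forces e = True.
  then (s OR u) forces u = True.
  then (g OR NOT u) forces g = True.
  then (NOT g OR s OR v) forces v = True.
Set c = False.
Set a = False.
  then (a OR c OR NOT p) forces p = False.
All clauses satisfied.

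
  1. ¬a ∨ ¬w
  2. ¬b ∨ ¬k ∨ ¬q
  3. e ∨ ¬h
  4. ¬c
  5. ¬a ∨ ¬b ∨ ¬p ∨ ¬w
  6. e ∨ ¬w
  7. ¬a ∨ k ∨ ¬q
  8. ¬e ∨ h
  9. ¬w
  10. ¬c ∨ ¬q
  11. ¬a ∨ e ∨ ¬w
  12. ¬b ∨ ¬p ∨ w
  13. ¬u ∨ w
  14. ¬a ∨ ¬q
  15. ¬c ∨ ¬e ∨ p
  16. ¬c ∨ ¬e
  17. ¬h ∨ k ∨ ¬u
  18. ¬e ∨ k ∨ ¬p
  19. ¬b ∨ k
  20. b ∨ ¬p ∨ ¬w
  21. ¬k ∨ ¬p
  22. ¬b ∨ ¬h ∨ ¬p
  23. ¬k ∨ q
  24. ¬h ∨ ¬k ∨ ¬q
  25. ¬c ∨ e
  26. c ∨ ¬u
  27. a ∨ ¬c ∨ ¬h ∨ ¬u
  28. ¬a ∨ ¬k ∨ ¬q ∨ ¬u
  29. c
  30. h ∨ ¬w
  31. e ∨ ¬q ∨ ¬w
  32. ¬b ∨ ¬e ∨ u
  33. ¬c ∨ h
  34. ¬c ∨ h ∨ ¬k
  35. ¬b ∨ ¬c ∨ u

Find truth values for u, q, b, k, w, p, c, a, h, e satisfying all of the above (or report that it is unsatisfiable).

Unsatisfiable — no assignment works.

Case c = True:
  Clause (¬c) is falsified — contradiction.
Case c = False:
  Clause (c) is falsified — contradiction.
Both cases fail, so the formula is unsatisfiable.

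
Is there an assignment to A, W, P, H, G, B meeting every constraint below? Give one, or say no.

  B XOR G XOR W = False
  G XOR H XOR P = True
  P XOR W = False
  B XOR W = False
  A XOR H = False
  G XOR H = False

A = False, W = True, P = True, H = False, G = False, B = True

B XOR G XOR W = T XOR F XOR T = False ✓
G XOR H XOR P = F XOR F XOR T = True ✓
P XOR W = T XOR T = False ✓
B XOR W = T XOR T = False ✓
A XOR H = F XOR F = False ✓
G XOR H = F XOR F = False ✓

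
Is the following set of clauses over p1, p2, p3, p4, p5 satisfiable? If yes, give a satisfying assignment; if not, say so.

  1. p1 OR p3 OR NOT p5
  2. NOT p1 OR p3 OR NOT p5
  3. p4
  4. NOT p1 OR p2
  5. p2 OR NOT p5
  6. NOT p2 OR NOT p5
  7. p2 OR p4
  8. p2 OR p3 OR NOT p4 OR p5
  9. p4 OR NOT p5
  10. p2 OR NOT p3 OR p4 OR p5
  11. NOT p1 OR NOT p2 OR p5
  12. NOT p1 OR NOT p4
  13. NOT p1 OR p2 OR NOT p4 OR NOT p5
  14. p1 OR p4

Unit clause (p4) forces p4 = True.
In (NOT p1 OR NOT p4) only NOT p1 is left, so p1 = False.
Set p2 = False.
  then (p2 OR NOT p5) forces p5 = False.
  then (p2 OR p3 OR NOT p4 OR p5) forces p3 = True.
All clauses satisfied.

p1=F; p2=F; p3=T; p4=T; p5=F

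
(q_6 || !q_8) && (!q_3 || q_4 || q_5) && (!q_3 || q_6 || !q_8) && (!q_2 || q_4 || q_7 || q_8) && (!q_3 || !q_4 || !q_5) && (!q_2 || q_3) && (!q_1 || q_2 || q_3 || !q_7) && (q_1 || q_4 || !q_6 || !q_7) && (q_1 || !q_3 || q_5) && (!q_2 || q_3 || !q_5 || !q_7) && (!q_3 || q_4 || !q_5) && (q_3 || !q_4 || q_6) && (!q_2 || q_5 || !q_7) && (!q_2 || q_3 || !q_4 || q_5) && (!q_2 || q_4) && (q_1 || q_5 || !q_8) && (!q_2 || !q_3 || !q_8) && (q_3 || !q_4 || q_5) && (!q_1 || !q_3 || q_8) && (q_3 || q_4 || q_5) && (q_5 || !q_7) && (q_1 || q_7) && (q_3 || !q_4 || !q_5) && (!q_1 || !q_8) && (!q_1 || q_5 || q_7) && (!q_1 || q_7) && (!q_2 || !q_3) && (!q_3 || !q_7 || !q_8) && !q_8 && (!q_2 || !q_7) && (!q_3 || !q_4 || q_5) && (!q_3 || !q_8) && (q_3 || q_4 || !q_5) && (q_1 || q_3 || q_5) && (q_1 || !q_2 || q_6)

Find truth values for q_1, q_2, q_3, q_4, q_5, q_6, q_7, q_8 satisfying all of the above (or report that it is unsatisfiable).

No satisfying assignment exists.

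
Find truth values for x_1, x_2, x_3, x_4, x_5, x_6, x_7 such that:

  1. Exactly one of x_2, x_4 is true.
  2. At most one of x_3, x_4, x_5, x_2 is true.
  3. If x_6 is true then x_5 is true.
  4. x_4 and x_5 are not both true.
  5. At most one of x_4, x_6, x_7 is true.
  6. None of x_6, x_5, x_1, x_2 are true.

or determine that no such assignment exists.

x_1 = False; x_2 = False; x_3 = False; x_4 = True; x_5 = False; x_6 = False; x_7 = False

  (1) {x_2, x_4}: 1 true — exactly one ✓
  (2) {x_3, x_4, x_5, x_2}: 1 true — at most one ✓
  (3) x_6=F ⇒ x_5: vacuous ✓
  (4) x_4=T, x_5=F — not both ✓
  (5) {x_4, x_6, x_7}: 1 true — at most one ✓
  (6) {x_6, x_5, x_1, x_2}: 0 true — none ✓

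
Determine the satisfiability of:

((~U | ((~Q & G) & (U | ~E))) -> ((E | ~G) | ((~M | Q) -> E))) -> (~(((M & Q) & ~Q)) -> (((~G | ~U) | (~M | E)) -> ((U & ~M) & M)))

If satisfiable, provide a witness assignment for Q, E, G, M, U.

Q = True, E = False, G = True, M = True, U = True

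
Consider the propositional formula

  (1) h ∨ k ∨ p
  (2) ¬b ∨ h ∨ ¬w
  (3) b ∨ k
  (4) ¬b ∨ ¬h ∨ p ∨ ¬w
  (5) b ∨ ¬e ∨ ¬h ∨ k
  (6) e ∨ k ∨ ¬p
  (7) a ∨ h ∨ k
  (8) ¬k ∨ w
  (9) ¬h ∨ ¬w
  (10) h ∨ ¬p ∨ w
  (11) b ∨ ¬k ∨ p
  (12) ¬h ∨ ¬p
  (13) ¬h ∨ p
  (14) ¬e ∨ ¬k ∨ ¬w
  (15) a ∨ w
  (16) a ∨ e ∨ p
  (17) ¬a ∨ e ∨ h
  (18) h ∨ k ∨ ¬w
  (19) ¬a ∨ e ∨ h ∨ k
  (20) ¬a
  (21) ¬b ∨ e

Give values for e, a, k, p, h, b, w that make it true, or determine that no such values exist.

Unit clause (¬a) forces a = False.
In (a ∨ w) only w is left, so w = True.
In (¬h ∨ ¬w) only ¬h is left, so h = False.
In (h ∨ k ∨ ¬w) only k is left, so k = True.
In (¬b ∨ h ∨ ¬w) only ¬b is left, so b = False.
In (b ∨ ¬k ∨ p) only p is left, so p = True.
In (¬e ∨ ¬k ∨ ¬w) only ¬e is left, so e = False.
All clauses satisfied.

e: False; a: False; k: True; p: True; h: False; b: False; w: True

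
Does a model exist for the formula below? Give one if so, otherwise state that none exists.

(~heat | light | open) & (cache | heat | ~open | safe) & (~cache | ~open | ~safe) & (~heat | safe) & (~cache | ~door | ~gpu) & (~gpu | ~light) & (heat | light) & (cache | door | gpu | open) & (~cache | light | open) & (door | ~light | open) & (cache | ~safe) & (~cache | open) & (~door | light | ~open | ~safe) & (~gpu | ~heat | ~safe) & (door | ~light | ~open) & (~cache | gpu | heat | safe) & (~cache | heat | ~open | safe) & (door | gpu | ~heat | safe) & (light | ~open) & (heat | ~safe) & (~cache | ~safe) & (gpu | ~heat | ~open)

door: True, safe: False, light: True, open: False, cache: False, heat: False, gpu: False

Set door = True.
Try safe = True:
  (cache | ~safe) forces cache = True.
  clause (~cache | ~safe) is falsified — backtrack.
So safe = False.
  then (~heat | safe) forces heat = False.
  then (heat | light) forces light = True.
  then (~gpu | ~light) forces gpu = False.
  then (~cache | gpu | heat | safe) forces cache = False.
  then (cache | heat | ~open | safe) forces open = False.
All clauses satisfied.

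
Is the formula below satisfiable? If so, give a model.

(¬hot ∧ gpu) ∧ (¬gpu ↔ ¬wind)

wind: True, gpu: True, hot: False

  ¬hot ∧ gpu = True
    ¬hot = True
  ¬gpu ↔ ¬wind = True
    ¬gpu = False
    ¬wind = False
Both conjuncts True, so the formula holds.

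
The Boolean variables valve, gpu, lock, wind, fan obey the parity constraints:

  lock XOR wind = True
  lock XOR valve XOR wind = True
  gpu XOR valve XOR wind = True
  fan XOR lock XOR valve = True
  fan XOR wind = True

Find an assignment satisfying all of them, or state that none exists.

Adding constraints 2, 4, 5 mod 2: every variable appears an even number of times on the left, so the left side is 0.
But the right sides sum to 1 (mod 2). 0 ≠ 1 — the system is inconsistent.

Unsatisfiable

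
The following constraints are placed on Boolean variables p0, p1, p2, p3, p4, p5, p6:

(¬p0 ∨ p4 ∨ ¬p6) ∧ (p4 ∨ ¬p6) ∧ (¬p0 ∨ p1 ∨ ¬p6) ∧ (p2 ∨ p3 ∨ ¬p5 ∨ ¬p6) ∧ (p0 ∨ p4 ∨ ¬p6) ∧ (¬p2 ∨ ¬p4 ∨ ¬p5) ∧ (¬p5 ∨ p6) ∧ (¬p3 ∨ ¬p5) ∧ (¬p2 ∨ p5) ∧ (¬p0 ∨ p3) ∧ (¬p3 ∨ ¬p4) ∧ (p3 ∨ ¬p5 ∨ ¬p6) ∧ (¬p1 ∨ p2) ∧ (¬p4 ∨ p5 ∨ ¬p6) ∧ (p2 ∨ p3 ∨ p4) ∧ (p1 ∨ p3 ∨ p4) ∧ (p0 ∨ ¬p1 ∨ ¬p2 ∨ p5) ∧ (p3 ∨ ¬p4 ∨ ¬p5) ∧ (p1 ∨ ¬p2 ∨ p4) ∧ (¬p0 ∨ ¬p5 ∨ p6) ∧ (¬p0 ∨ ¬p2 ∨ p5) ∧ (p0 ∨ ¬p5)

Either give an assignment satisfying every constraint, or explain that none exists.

p0 = True; p1 = False; p2 = False; p3 = True; p4 = False; p5 = False; p6 = False

Set p0 = True.
  then (¬p0 ∨ p3) forces p3 = True.
  then (¬p3 ∨ ¬p4) forces p4 = False.
  then (¬p0 ∨ p4 ∨ ¬p6) forces p6 = False.
  then (¬p5 ∨ p6) forces p5 = False.
  then (¬p2 ∨ p5) forces p2 = False.
  then (¬p1 ∨ p2) forces p1 = False.
All clauses satisfied.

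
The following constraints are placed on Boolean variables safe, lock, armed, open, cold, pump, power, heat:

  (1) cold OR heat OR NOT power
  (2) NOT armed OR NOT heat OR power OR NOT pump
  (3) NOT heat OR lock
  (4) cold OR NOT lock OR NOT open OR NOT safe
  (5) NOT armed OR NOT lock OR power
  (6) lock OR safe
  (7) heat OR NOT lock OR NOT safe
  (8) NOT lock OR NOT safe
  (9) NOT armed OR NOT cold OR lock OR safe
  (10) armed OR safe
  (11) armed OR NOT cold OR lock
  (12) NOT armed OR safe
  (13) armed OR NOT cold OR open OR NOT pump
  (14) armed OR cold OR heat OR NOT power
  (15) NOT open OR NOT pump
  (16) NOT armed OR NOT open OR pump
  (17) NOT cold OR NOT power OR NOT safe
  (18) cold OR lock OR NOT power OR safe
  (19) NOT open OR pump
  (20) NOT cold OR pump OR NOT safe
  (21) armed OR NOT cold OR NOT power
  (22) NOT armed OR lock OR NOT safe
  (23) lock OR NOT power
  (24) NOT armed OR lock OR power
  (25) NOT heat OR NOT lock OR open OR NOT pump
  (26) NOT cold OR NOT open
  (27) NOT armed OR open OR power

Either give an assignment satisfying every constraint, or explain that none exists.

Set safe = True.
  then (NOT lock OR NOT safe) forces lock = False.
  then (NOT armed OR lock OR NOT safe) forces armed = False.
  then (lock OR NOT power) forces power = False.
  then (NOT heat OR lock) forces heat = False.
  then (armed OR NOT cold OR lock) forces cold = False.
Set open = False.
Set pump = True.
All clauses satisfied.

safe = True; lock = False; armed = False; open = False; cold = False; pump = True; power = False; heat = False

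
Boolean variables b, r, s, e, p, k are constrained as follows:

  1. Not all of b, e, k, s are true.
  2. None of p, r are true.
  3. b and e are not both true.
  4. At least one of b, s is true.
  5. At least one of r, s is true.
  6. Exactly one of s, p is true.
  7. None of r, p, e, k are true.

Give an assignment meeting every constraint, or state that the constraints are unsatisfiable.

b=F; r=F; s=T; e=F; p=F; k=F

  (1) {b, e, k, s}: 1/4 true — not all ✓
  (2) {p, r}: 0 true — none ✓
  (3) b=F, e=F — not both ✓
  (4) {b, s}: 1 true — at least one ✓
  (5) {r, s}: 1 true — at least one ✓
  (6) {s, p}: 1 true — exactly one ✓
  (7) {r, p, e, k}: 0 true — none ✓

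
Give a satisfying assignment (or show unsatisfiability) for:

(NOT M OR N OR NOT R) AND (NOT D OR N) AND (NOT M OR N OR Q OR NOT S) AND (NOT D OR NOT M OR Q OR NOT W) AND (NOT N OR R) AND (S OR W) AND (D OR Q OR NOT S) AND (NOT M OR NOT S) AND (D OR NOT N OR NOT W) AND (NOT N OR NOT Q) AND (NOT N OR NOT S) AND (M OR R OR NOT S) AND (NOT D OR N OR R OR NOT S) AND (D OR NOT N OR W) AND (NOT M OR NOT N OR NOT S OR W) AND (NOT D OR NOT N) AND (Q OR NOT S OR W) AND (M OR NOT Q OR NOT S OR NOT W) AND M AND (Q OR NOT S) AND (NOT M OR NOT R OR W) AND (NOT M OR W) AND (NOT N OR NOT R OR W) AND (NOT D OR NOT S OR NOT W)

Q=T, R=F, N=F, M=T, W=T, S=F, D=F

Unit clause (M) forces M = True.
In (NOT M OR W) only W is left, so W = True.
In (NOT M OR NOT S) only NOT S is left, so S = False.
Set Q = True.
  then (NOT N OR NOT Q) forces N = False.
  then (NOT M OR N OR NOT R) forces R = False.
  then (NOT D OR N) forces D = False.
All clauses satisfied.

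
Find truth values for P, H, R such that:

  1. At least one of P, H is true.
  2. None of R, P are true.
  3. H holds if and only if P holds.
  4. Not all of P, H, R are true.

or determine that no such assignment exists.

No satisfying assignment exists.

Case P = True:
  Constraint (2) is violated (P=T) — contradiction.
Case P = False:
  (1) with P=F forces H = True.
  Constraint (3) is violated (H=T, P=F) — contradiction.
Both cases fail — unsatisfiable.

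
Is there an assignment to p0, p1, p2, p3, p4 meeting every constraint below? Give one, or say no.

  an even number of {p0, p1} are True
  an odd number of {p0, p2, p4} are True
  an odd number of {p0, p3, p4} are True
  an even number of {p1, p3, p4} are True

Unsatisfiable — no assignment works.

Adding constraints 1, 3, 4 mod 2: every variable appears an even number of times on the left, so the left side is 0.
But the right sides sum to 1 (mod 2). 0 ≠ 1 — the system is inconsistent.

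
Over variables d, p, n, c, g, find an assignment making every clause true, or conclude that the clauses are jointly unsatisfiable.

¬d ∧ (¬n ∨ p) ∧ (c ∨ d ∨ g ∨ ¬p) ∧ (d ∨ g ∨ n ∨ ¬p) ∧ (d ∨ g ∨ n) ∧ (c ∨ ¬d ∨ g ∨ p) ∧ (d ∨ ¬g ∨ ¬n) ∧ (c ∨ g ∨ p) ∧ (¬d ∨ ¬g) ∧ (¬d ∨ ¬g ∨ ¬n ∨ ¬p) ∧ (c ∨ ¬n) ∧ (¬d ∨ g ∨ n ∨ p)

Unit clause (¬d) forces d = False.
Set p = True.
Set n = False.
  then (d ∨ g ∨ n ∨ ¬p) forces g = True.
Set c = False.
All clauses satisfied.

d=F, p=T, n=F, c=F, g=T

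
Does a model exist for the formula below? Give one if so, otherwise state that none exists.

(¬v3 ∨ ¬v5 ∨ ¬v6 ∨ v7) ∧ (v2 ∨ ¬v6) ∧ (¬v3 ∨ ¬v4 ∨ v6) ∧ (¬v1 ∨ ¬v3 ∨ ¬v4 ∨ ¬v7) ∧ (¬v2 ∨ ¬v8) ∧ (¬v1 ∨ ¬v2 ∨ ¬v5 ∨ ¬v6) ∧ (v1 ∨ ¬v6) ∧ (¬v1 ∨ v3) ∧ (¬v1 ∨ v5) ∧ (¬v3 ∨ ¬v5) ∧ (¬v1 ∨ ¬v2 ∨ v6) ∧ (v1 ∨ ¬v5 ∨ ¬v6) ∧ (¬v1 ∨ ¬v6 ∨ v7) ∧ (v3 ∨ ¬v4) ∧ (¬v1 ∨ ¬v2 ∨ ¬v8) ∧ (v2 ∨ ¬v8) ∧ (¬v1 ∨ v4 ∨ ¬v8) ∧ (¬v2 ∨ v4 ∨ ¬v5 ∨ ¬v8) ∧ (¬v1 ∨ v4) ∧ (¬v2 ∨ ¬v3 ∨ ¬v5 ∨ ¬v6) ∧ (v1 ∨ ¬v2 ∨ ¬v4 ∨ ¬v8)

v1 = False; v2 = True; v3 = False; v4 = False; v5 = False; v6 = False; v7 = True; v8 = False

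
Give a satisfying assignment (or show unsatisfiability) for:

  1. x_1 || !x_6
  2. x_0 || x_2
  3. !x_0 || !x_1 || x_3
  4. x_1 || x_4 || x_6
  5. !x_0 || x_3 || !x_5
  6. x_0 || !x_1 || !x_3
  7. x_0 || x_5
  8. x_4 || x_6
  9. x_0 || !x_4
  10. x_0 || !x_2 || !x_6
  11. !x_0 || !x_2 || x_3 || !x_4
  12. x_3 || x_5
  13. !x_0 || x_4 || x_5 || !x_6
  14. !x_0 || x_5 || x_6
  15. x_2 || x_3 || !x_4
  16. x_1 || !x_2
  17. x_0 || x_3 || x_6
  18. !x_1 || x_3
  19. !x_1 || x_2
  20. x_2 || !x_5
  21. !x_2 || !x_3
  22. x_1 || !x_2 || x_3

Unsatisfiable — no assignment works.

Case x_2 = True:
  (x_1 || !x_2) forces x_1 = True.
  (!x_1 || x_3) forces x_3 = True.
  Clause (!x_2 || !x_3) is falsified — contradiction.
Case x_2 = False:
  (x_0 || x_2) forces x_0 = True.
  (!x_1 || x_2) forces x_1 = False.
  (x_1 || !x_6) forces x_6 = False.
  (x_1 || x_4 || x_6) forces x_4 = True.
  (!x_0 || x_5 || x_6) forces x_5 = True.
  Clause (x_2 || !x_5) is falsified — contradiction.
Both cases fail, so the formula is unsatisfiable.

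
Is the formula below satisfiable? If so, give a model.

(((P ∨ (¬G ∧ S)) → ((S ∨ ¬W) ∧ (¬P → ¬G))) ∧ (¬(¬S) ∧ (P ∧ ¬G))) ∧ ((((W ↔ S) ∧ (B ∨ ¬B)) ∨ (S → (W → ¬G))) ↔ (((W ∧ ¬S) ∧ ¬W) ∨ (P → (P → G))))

The formula is unsatisfiable.

Case G = True: the conjunct ¬G is False.
Case G = False: the formula simplifies to (((P ∨ S) → (S ∨ ¬W)) ∧ (¬(¬S) ∧ P)) ∧ (((W ∧ ¬S) ∧ ¬W) ∨ (P → ¬P)).
  S = True: simplifies to P ∧ (P → ¬P).
    P = True: the conjunct P → ¬P becomes True → ¬True = False.
    P = False: the conjunct P is False.
  S = False: the conjunct ¬(¬S) becomes ¬(¬False) = False.
Both cases fail — unsatisfiable.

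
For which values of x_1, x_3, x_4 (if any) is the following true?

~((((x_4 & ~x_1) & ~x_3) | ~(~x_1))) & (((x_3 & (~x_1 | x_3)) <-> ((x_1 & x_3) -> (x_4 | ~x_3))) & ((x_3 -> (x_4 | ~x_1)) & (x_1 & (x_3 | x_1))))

Unsatisfiable

Case x_1 = True: the conjunct ~((((x_4 & ~x_1) & ~x_3) | ~(~x_1))) becomes ~((False | True)) = False.
Case x_1 = False: the conjunct x_1 is False.
Both cases fail — unsatisfiable.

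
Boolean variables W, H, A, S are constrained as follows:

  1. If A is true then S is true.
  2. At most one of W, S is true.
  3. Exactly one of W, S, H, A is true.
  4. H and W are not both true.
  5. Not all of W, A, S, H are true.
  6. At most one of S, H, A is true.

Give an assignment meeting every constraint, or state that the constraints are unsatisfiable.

W = False, H = False, A = False, S = True

  (1) A=F ⇒ S: vacuous ✓
  (2) {W, S}: 1 true — at most one ✓
  (3) {W, S, H, A}: 1 true — exactly one ✓
  (4) H=F, W=F — not both ✓
  (5) {W, A, S, H}: 1/4 true — not all ✓
  (6) {S, H, A}: 1 true — at most one ✓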